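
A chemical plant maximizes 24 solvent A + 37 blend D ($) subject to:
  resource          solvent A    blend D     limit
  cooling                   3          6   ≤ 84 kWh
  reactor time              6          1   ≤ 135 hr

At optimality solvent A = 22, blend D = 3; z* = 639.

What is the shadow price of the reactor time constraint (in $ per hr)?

1

Check each constraint at x*: cooling 84/84 (tight); reactor time 135/135 (tight).
The binding rows give the dual system: 3·y_cooling + 6·y_reactor time = 24 and 6·y_cooling + 1·y_reactor time = 37.
This yields shadow prices y_cooling = 6, y_reactor time = 1.
Shadow price of reactor time = 1.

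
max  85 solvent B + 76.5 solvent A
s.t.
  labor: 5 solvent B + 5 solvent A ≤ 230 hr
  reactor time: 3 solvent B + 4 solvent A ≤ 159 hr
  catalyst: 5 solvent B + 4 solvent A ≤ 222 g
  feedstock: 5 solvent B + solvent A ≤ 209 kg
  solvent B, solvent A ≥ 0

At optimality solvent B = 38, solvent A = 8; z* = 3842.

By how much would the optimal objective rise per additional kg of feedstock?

0

Binding: labor and catalyst. Non-binding: reactor time (13 unused), feedstock (11 unused).
By complementary slackness, y = 0 for the non-binding constraints.
The binding rows give the dual system: 5·y_labor + 5·y_catalyst = 85 and 5·y_labor + 4·y_catalyst = 76.5.
→ y_labor = 8.5 and y_catalyst = 8.5.
Shadow price of feedstock = 0.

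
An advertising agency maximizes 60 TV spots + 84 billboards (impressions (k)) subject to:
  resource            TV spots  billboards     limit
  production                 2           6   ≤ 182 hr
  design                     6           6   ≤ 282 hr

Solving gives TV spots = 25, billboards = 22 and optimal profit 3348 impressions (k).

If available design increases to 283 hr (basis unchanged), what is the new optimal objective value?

At the optimum: production uses 182 of 182 (binding); design uses 282 of 282 (binding).
From A_Bᵀ y = c: 2·y_production + 6·y_design = 60; 6·y_production + 6·y_design = 84.
Solving: y_production = 6, y_design = 8.
Δz = y_design·Δb = 8 × (1) = 8, so new z* = 3348 + 8 = 3356.

3356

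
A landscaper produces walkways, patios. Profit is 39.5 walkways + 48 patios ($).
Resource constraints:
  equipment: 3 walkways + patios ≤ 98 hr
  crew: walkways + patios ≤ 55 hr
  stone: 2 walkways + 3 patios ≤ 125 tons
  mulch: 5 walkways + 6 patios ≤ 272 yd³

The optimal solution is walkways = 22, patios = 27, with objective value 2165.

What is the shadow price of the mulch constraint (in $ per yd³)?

7.5

Check each constraint at x*: equipment 93/98 (slack 5); crew 49/55 (slack 6); stone 125/125 (tight); mulch 272/272 (tight).
Since equipment, crew are not tight, their duals are 0.
Dual feasibility on the basic columns requires 2·y_stone + 5·y_mulch = 39.5, 3·y_stone + 6·y_mulch = 48.
This yields shadow prices y_stone = 1, y_mulch = 7.5.
Shadow price of mulch = 7.5.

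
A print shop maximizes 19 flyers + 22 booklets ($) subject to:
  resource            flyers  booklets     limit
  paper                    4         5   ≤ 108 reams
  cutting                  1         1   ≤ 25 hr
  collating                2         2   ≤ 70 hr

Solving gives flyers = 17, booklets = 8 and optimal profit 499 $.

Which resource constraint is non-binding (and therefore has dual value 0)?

collating

paper: 108/108 (binding)
cutting: 25/25 (binding)
collating: 50/70 (slack 20)
By complementary slackness, a constraint with positive slack has shadow price 0 → collating.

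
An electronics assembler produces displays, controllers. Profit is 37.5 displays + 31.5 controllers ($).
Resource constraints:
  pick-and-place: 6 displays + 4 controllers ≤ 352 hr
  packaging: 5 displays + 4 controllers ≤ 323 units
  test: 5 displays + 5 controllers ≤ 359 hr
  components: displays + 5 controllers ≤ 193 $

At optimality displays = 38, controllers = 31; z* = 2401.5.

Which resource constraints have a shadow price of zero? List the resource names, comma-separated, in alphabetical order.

packaging, test

pick-and-place: 352/352 (binding)
packaging: 314/323 (slack 9)
test: 345/359 (slack 14)
components: 193/193 (binding)
By complementary slackness, a constraint with positive slack has shadow price 0 → packaging, test.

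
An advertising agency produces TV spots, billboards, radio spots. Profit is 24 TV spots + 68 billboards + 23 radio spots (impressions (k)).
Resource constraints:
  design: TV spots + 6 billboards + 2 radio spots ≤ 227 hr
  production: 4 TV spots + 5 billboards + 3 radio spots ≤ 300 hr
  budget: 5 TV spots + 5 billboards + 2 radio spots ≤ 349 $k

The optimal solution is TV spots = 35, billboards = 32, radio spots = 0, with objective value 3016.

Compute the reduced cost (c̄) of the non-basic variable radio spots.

-5

At the optimum: design uses 227 of 227 (binding); production uses 300 of 300 (binding); budget uses 335 of 349 (slack = 14).
By complementary slackness, y = 0 for the non-binding constraint.
Dual feasibility on the basic columns requires 1·y_design + 4·y_production = 24, 6·y_design + 5·y_production = 68.
This yields shadow prices y_design = 8, y_production = 4.
Reduced cost of radio spots: c₃ − yᵀa₃ = 23 − (8·2 + 4·3) = 23 − 28 = -5.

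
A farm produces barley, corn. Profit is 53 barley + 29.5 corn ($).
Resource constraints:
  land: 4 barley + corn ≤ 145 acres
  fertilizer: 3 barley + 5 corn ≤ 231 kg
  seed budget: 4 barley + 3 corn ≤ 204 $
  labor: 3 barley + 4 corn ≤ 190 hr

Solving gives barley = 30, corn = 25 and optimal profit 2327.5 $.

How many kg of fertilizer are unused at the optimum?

fertilizer used = 3·30 + 5·25 = 215; slack = 231 − 215 = 16.

16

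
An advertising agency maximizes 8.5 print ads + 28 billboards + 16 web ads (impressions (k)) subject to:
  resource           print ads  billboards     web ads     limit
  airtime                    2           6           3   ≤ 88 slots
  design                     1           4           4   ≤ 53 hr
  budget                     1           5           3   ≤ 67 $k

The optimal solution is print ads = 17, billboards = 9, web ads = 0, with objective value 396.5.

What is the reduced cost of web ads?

At the optimum: airtime uses 88 of 88 (binding); design uses 53 of 53 (binding); budget uses 62 of 67 (slack = 5).
By complementary slackness, y = 0 for the non-binding constraint.
Dual feasibility on the basic columns requires 2·y_airtime + 1·y_design = 8.5, 6·y_airtime + 4·y_design = 28.
Solving: y_airtime = 3, y_design = 2.5.
Reduced cost of web ads: c₃ − yᵀa₃ = 16 − (3·3 + 2.5·4) = 16 − 19 = -3.

-3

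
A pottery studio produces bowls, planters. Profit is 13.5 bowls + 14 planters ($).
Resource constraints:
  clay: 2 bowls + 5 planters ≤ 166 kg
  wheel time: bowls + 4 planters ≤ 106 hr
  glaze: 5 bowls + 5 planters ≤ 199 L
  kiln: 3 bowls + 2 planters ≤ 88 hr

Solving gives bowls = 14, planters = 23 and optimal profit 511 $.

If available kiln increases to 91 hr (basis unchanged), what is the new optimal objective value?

Check each constraint at x*: clay 143/166 (slack 23); wheel time 106/106 (tight); glaze 185/199 (slack 14); kiln 88/88 (tight).
Slack constraints have shadow price 0 (complementary slackness).
Dual feasibility on the basic columns requires 1·y_wheel time + 3·y_kiln = 13.5, 4·y_wheel time + 2·y_kiln = 14.
This yields shadow prices y_wheel time = 1.5, y_kiln = 4.
Δz = y_kiln·Δb = 4 × (3) = 12, so new z* = 511 + 12 = 523.

523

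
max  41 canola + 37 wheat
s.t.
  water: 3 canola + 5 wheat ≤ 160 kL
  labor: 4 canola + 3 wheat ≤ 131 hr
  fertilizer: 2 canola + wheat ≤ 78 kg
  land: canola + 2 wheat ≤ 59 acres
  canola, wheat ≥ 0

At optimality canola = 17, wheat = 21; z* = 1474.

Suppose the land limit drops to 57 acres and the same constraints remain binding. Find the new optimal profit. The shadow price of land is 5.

1464

Δb = -2, so new z* = 1474 + (5)·(-2) = 1474 − 10 = 1464.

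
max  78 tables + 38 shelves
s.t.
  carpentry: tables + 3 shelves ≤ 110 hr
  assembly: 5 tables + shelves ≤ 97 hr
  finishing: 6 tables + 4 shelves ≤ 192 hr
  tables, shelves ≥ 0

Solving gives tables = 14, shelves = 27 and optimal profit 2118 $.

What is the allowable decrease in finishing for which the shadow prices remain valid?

75.6

Binding constraints: assembly, finishing. The basis is B = [[5,1],[6,4]] with det 14.
Per unit decrease in finishing, x* moves by d = (0.0714, -0.3571).
The basis stays optimal until shelves reaches 0; allowable decrease = 75.6 hr.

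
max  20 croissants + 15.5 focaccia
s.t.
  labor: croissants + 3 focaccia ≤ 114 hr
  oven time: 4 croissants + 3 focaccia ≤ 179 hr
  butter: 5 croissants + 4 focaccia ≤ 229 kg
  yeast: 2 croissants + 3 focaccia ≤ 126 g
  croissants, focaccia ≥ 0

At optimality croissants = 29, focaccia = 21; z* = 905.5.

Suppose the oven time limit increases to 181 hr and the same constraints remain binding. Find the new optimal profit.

910.5

Binding: oven time and butter. Non-binding: labor (22 unused), yeast (5 unused).
Slack constraints have shadow price 0 (complementary slackness).
From A_Bᵀ y = c: 4·y_oven time + 5·y_butter = 20; 3·y_oven time + 4·y_butter = 15.5.
This yields shadow prices y_oven time = 2.5, y_butter = 2.
Δz = y_oven time·Δb = 2.5 × (2) = 5, so new z* = 905.5 + 5 = 910.5.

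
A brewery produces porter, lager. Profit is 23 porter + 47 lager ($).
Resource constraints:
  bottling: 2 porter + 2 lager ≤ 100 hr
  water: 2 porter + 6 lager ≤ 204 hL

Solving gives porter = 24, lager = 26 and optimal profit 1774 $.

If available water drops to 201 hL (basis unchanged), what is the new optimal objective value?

1756

Both bottling and water are binding at x*.
Dual feasibility on the basic columns requires 2·y_bottling + 2·y_water = 23, 2·y_bottling + 6·y_water = 47.
This yields shadow prices y_bottling = 5.5, y_water = 6.
Δz = y_water·Δb = 6 × (-3) = -18, so new z* = 1774 − 18 = 1756.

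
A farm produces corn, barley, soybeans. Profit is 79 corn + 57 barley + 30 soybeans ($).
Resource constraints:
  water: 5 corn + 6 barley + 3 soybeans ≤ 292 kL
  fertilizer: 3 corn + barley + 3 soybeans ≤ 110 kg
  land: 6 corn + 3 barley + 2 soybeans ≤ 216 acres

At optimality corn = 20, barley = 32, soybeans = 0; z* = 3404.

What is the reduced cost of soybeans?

At the optimum: water uses 292 of 292 (binding); fertilizer uses 92 of 110 (slack = 18); land uses 216 of 216 (binding).
By complementary slackness, y = 0 for the non-binding constraint.
From A_Bᵀ y = c: 5·y_water + 6·y_land = 79; 6·y_water + 3·y_land = 57.
This yields shadow prices y_water = 5, y_land = 9.
Reduced cost of soybeans: c₃ − yᵀa₃ = 30 − (5·3 + 9·2) = 30 − 33 = -3.

-3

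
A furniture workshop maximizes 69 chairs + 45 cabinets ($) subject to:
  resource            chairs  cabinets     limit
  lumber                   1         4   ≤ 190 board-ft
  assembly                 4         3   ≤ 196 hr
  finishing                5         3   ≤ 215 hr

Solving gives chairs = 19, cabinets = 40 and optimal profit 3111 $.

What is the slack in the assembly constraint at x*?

0

assembly used = 4·19 + 3·40 = 196; slack = 196 − 196 = 0.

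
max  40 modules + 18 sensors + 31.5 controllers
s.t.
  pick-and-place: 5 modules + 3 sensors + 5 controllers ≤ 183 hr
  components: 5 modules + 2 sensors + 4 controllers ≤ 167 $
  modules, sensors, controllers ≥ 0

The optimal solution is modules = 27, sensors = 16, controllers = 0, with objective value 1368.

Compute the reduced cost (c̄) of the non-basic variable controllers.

-2.5

At the optimum: pick-and-place uses 183 of 183 (binding); components uses 167 of 167 (binding).
From A_Bᵀ y = c: 5·y_pick-and-place + 5·y_components = 40; 3·y_pick-and-place + 2·y_components = 18.
Solving: y_pick-and-place = 2, y_components = 6.
Reduced cost of controllers: c₃ − yᵀa₃ = 31.5 − (2·5 + 6·4) = 31.5 − 34 = -2.5.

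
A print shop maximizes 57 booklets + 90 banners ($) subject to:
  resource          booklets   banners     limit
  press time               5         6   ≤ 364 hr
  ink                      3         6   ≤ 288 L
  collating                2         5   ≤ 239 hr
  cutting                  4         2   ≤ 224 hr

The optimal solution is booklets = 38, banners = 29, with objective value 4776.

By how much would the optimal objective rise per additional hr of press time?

6

Check each constraint at x*: press time 364/364 (tight); ink 288/288 (tight); collating 221/239 (slack 18); cutting 210/224 (slack 14).
Slack constraints have shadow price 0 (complementary slackness).
The binding rows give the dual system: 5·y_press time + 3·y_ink = 57 and 6·y_press time + 6·y_ink = 90.
→ y_press time = 6 and y_ink = 9.
Shadow price of press time = 6.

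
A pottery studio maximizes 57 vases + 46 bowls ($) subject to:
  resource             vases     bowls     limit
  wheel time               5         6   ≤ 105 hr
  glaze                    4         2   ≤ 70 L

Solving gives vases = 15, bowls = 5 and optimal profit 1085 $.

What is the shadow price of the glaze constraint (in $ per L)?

Both wheel time and glaze are binding at x*.
The binding rows give the dual system: 5·y_wheel time + 4·y_glaze = 57 and 6·y_wheel time + 2·y_glaze = 46.
→ y_wheel time = 5 and y_glaze = 8.
Shadow price of glaze = 8.

8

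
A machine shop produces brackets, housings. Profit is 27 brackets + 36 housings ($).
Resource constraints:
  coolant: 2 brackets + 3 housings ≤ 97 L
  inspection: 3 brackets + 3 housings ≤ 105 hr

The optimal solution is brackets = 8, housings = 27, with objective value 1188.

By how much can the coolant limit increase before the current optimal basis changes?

8

Binding constraints: coolant, inspection. The basis is B = [[2,3],[3,3]] with det -3.
Per unit increase in coolant, x* moves by d = (-1, 1).
The basis stays optimal until brackets reaches 0; allowable increase = 8 L.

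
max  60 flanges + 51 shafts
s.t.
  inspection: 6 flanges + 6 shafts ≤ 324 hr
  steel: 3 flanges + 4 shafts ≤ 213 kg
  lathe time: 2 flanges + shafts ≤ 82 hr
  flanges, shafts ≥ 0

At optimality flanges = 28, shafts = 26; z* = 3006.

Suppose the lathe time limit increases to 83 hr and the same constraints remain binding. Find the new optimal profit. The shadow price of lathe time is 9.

Δb = 1, so new z* = 3006 + (9)·(1) = 3006 + 9 = 3015.

3015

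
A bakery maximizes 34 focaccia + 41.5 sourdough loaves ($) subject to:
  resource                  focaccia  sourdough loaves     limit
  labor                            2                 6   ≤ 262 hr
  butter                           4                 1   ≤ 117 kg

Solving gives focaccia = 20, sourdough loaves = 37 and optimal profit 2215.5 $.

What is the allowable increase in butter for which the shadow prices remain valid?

407

Binding constraints: labor, butter. The basis is B = [[2,6],[4,1]] with det -22.
Per unit increase in butter, x* moves by d = (0.2727, -0.0909).
The basis stays optimal until sourdough loaves reaches 0; allowable increase = 407 kg.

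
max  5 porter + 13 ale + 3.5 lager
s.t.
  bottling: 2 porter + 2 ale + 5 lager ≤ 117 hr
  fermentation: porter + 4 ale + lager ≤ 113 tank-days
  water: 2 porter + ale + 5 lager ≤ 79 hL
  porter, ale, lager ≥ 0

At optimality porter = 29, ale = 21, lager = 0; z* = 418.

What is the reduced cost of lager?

Binding: fermentation and water. Non-binding: bottling (17 unused).
By complementary slackness, y = 0 for the non-binding constraint.
Dual feasibility on the basic columns requires 1·y_fermentation + 2·y_water = 5, 4·y_fermentation + 1·y_water = 13.
Solving: y_fermentation = 3, y_water = 1.
Reduced cost of lager: c₃ − yᵀa₃ = 3.5 − (3·1 + 1·5) = 3.5 − 8 = -4.5.

-4.5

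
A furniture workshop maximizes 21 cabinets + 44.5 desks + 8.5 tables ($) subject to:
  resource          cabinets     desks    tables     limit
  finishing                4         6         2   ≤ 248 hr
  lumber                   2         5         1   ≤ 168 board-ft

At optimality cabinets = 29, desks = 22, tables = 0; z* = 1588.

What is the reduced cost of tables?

Both finishing and lumber are binding at x*.
Dual feasibility on the basic columns requires 4·y_finishing + 2·y_lumber = 21, 6·y_finishing + 5·y_lumber = 44.5.
Solving: y_finishing = 2, y_lumber = 6.5.
Reduced cost of tables: c₃ − yᵀa₃ = 8.5 − (2·2 + 6.5·1) = 8.5 − 10.5 = -2.

-2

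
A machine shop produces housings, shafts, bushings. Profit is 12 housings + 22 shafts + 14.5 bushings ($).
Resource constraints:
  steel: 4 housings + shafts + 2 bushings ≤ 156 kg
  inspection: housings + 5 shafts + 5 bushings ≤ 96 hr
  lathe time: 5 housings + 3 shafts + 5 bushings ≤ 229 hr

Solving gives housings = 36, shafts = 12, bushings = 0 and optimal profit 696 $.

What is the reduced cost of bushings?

-9.5

Binding: steel and inspection. Non-binding: lathe time (13 unused).
Since lathe time is not tight, its dual is 0.
From A_Bᵀ y = c: 4·y_steel + 1·y_inspection = 12; 1·y_steel + 5·y_inspection = 22.
Solving: y_steel = 2, y_inspection = 4.
Reduced cost of bushings: c₃ − yᵀa₃ = 14.5 − (2·2 + 4·5) = 14.5 − 24 = -9.5.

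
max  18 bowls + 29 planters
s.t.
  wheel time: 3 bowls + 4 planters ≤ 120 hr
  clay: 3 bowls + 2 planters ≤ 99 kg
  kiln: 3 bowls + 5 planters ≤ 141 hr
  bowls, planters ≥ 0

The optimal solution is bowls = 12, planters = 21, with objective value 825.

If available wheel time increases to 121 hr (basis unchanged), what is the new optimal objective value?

826

Check each constraint at x*: wheel time 120/120 (tight); clay 78/99 (slack 21); kiln 141/141 (tight).
Slack constraints have shadow price 0 (complementary slackness).
Dual feasibility on the basic columns requires 3·y_wheel time + 3·y_kiln = 18, 4·y_wheel time + 5·y_kiln = 29.
This yields shadow prices y_wheel time = 1, y_kiln = 5.
Δz = y_wheel time·Δb = 1 × (1) = 1, so new z* = 825 + 1 = 826.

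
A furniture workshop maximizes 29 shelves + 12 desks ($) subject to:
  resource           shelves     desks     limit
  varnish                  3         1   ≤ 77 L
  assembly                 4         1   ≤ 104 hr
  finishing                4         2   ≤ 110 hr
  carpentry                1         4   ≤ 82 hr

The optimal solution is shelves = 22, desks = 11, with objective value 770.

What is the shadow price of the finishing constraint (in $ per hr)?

3.5

Check each constraint at x*: varnish 77/77 (tight); assembly 99/104 (slack 5); finishing 110/110 (tight); carpentry 66/82 (slack 16).
Slack constraints have shadow price 0 (complementary slackness).
From A_Bᵀ y = c: 3·y_varnish + 4·y_finishing = 29; 1·y_varnish + 2·y_finishing = 12.
This yields shadow prices y_varnish = 5, y_finishing = 3.5.
Shadow price of finishing = 3.5.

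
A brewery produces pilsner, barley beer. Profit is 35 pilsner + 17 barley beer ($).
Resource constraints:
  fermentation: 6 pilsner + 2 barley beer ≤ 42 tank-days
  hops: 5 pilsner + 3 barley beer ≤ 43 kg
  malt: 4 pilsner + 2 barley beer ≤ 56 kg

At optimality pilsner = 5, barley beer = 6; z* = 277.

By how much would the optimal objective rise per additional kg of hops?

Check each constraint at x*: fermentation 42/42 (tight); hops 43/43 (tight); malt 32/56 (slack 24).
By complementary slackness, y = 0 for the non-binding constraint.
From A_Bᵀ y = c: 6·y_fermentation + 5·y_hops = 35; 2·y_fermentation + 3·y_hops = 17.
This yields shadow prices y_fermentation = 2.5, y_hops = 4.
Shadow price of hops = 4.

4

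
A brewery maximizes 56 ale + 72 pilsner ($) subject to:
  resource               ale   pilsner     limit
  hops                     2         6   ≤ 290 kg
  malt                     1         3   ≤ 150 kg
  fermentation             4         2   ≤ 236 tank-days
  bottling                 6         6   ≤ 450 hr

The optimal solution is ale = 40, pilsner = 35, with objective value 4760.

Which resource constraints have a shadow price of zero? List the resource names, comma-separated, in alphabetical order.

hops: 290/290 (binding)
malt: 145/150 (slack 5)
fermentation: 230/236 (slack 6)
bottling: 450/450 (binding)
By complementary slackness, a constraint with positive slack has shadow price 0 → fermentation, malt.

fermentation, malt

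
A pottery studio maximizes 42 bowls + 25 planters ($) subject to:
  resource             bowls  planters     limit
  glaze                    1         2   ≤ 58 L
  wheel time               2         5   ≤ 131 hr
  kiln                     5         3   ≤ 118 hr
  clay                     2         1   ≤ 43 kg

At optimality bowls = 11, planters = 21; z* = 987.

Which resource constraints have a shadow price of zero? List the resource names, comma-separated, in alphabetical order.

glaze: 53/58 (slack 5)
wheel time: 127/131 (slack 4)
kiln: 118/118 (binding)
clay: 43/43 (binding)
By complementary slackness, a constraint with positive slack has shadow price 0 → glaze, wheel time.

glaze, wheel time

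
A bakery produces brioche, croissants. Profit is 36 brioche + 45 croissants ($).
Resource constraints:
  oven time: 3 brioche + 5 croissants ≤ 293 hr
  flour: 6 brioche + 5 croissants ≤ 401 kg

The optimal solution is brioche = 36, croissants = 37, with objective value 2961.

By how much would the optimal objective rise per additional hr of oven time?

6

Both oven time and flour are binding at x*.
From A_Bᵀ y = c: 3·y_oven time + 6·y_flour = 36; 5·y_oven time + 5·y_flour = 45.
This yields shadow prices y_oven time = 6, y_flour = 3.
Shadow price of oven time = 6.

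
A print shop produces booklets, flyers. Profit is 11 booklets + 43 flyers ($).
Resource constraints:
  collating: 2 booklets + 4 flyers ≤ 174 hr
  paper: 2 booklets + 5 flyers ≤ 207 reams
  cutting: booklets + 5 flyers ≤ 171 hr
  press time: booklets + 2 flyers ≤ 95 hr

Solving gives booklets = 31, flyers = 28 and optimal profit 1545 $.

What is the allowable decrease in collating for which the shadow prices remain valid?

Binding constraints: collating, cutting. The basis is B = [[2,4],[1,5]] with det 6.
Per unit decrease in collating, x* moves by d = (-0.8333, 0.1667).
The basis stays optimal until booklets reaches 0; allowable decrease = 37.2 hr.

37.2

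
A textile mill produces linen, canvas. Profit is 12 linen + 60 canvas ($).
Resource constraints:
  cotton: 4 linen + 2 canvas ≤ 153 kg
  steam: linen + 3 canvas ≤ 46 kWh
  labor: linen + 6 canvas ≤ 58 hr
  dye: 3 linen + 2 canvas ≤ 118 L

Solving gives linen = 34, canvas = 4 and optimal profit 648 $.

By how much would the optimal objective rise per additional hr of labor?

At the optimum: cotton uses 144 of 153 (slack = 9); steam uses 46 of 46 (binding); labor uses 58 of 58 (binding); dye uses 110 of 118 (slack = 8).
Since cotton, dye are not tight, their duals are 0.
The binding rows give the dual system: 1·y_steam + 1·y_labor = 12 and 3·y_steam + 6·y_labor = 60.
This yields shadow prices y_steam = 4, y_labor = 8.
Shadow price of labor = 8.

8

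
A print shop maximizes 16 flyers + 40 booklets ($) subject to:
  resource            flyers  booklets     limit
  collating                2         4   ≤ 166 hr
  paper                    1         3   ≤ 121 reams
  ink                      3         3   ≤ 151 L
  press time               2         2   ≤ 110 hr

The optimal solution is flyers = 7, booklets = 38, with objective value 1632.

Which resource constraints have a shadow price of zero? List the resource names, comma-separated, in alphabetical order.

ink, press time

collating: 166/166 (binding)
paper: 121/121 (binding)
ink: 135/151 (slack 16)
press time: 90/110 (slack 20)
By complementary slackness, a constraint with positive slack has shadow price 0 → ink, press time.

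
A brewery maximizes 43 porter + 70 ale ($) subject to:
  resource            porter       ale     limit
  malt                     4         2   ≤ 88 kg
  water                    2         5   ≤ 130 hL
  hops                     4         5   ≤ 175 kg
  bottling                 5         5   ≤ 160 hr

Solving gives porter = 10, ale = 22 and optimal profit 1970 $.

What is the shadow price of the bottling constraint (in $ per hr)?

Check each constraint at x*: malt 84/88 (slack 4); water 130/130 (tight); hops 150/175 (slack 25); bottling 160/160 (tight).
By complementary slackness, y = 0 for the non-binding constraints.
The binding rows give the dual system: 2·y_water + 5·y_bottling = 43 and 5·y_water + 5·y_bottling = 70.
Solving: y_water = 9, y_bottling = 5.
Shadow price of bottling = 5.

5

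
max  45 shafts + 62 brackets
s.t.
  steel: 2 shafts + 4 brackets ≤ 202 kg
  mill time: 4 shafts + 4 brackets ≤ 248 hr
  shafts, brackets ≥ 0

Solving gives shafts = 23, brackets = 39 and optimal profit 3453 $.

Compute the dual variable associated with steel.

8.5

At the optimum: steel uses 202 of 202 (binding); mill time uses 248 of 248 (binding).
From A_Bᵀ y = c: 2·y_steel + 4·y_mill time = 45; 4·y_steel + 4·y_mill time = 62.
→ y_steel = 8.5 and y_mill time = 7.
Shadow price of steel = 8.5.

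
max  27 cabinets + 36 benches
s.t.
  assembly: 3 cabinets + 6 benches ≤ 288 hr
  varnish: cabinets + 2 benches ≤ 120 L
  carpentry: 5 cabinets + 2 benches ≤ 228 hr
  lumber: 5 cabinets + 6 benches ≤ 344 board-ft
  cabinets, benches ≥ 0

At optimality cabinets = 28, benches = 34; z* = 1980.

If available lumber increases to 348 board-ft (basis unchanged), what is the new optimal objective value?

1998

Binding: assembly and lumber. Non-binding: varnish (24 unused), carpentry (20 unused).
Slack constraints have shadow price 0 (complementary slackness).
The binding rows give the dual system: 3·y_assembly + 5·y_lumber = 27 and 6·y_assembly + 6·y_lumber = 36.
→ y_assembly = 1.5 and y_lumber = 4.5.
Δz = y_lumber·Δb = 4.5 × (4) = 18, so new z* = 1980 + 18 = 1998.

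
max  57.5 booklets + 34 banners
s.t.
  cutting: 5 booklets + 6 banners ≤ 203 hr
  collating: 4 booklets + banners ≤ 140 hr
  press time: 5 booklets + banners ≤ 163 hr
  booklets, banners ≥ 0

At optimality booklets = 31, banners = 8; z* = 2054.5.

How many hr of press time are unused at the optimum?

press time used = 5·31 + 1·8 = 163; slack = 163 − 163 = 0.

0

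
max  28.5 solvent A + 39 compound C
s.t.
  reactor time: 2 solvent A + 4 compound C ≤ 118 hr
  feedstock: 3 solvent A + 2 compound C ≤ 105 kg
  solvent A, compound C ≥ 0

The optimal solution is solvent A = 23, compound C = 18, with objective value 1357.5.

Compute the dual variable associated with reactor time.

7.5

Both reactor time and feedstock are binding at x*.
From A_Bᵀ y = c: 2·y_reactor time + 3·y_feedstock = 28.5; 4·y_reactor time + 2·y_feedstock = 39.
Solving: y_reactor time = 7.5, y_feedstock = 4.5.
Shadow price of reactor time = 7.5.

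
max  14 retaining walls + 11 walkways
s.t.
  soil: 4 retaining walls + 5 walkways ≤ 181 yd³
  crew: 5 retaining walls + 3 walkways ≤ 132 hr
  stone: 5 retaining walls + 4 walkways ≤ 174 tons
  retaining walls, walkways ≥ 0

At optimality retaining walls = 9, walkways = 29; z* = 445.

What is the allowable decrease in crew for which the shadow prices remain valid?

23.4

Binding constraints: soil, crew. The basis is B = [[4,5],[5,3]] with det -13.
Per unit decrease in crew, x* moves by d = (-0.3846, 0.3077).
The basis stays optimal until retaining walls reaches 0; allowable decrease = 23.4 hr.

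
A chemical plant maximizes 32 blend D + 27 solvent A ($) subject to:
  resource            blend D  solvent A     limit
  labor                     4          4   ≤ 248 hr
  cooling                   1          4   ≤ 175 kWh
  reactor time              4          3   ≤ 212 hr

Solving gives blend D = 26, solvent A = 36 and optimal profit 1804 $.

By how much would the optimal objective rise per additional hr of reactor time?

Check each constraint at x*: labor 248/248 (tight); cooling 170/175 (slack 5); reactor time 212/212 (tight).
Slack constraints have shadow price 0 (complementary slackness).
From A_Bᵀ y = c: 4·y_labor + 4·y_reactor time = 32; 4·y_labor + 3·y_reactor time = 27.
→ y_labor = 3 and y_reactor time = 5.
Shadow price of reactor time = 5.

5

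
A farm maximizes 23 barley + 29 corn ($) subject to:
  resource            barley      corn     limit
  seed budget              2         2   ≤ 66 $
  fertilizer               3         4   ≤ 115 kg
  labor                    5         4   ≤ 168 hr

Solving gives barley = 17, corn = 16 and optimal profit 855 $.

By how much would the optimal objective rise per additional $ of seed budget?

Check each constraint at x*: seed budget 66/66 (tight); fertilizer 115/115 (tight); labor 149/168 (slack 19).
Since labor is not tight, its dual is 0.
From A_Bᵀ y = c: 2·y_seed budget + 3·y_fertilizer = 23; 2·y_seed budget + 4·y_fertilizer = 29.
Solving: y_seed budget = 2.5, y_fertilizer = 6.
Shadow price of seed budget = 2.5.

2.5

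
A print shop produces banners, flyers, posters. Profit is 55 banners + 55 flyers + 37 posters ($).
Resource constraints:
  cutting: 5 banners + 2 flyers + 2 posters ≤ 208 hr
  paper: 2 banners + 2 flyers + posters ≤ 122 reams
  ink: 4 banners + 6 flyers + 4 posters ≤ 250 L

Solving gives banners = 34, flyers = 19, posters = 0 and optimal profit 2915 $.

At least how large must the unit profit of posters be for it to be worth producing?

Binding: cutting and ink. Non-binding: paper (16 unused).
Slack constraints have shadow price 0 (complementary slackness).
Dual feasibility on the basic columns requires 5·y_cutting + 4·y_ink = 55, 2·y_cutting + 6·y_ink = 55.
→ y_cutting = 5 and y_ink = 7.5.
posters enters the basis when its profit ≥ yᵀa₃ = 5·2 + 7.5·4 = 40.

40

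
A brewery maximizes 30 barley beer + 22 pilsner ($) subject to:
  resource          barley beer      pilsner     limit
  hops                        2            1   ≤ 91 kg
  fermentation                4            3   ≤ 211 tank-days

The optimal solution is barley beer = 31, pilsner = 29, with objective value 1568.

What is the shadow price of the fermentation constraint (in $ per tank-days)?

7

At the optimum: hops uses 91 of 91 (binding); fermentation uses 211 of 211 (binding).
Dual feasibility on the basic columns requires 2·y_hops + 4·y_fermentation = 30, 1·y_hops + 3·y_fermentation = 22.
→ y_hops = 1 and y_fermentation = 7.
Shadow price of fermentation = 7.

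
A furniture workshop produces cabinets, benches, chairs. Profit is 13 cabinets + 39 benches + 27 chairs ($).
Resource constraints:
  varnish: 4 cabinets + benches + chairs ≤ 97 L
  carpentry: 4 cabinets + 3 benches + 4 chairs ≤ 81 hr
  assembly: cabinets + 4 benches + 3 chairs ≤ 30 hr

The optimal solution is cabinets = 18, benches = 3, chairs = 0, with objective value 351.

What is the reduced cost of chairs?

-4

At the optimum: varnish uses 75 of 97 (slack = 22); carpentry uses 81 of 81 (binding); assembly uses 30 of 30 (binding).
By complementary slackness, y = 0 for the non-binding constraint.
The binding rows give the dual system: 4·y_carpentry + 1·y_assembly = 13 and 3·y_carpentry + 4·y_assembly = 39.
This yields shadow prices y_carpentry = 1, y_assembly = 9.
Reduced cost of chairs: c₃ − yᵀa₃ = 27 − (1·4 + 9·3) = 27 − 31 = -4.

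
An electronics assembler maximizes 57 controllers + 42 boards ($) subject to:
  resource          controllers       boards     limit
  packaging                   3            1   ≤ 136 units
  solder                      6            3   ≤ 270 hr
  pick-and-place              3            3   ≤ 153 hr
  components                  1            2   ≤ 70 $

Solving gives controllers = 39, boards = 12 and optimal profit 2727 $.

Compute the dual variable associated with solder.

5

Binding: solder and pick-and-place. Non-binding: packaging (7 unused), components (7 unused).
By complementary slackness, y = 0 for the non-binding constraints.
From A_Bᵀ y = c: 6·y_solder + 3·y_pick-and-place = 57; 3·y_solder + 3·y_pick-and-place = 42.
→ y_solder = 5 and y_pick-and-place = 9.
Shadow price of solder = 5.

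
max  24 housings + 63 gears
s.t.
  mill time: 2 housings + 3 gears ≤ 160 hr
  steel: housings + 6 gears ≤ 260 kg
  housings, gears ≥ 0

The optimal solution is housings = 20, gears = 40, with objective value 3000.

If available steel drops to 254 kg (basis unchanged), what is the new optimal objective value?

2964

Check each constraint at x*: mill time 160/160 (tight); steel 260/260 (tight).
From A_Bᵀ y = c: 2·y_mill time + 1·y_steel = 24; 3·y_mill time + 6·y_steel = 63.
→ y_mill time = 9 and y_steel = 6.
Δz = y_steel·Δb = 6 × (-6) = -36, so new z* = 3000 − 36 = 2964.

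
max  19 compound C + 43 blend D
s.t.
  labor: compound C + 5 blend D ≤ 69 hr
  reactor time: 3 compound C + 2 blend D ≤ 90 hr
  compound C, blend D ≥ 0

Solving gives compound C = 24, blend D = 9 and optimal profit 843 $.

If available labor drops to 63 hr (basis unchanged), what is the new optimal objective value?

801

Both labor and reactor time are binding at x*.
The binding rows give the dual system: 1·y_labor + 3·y_reactor time = 19 and 5·y_labor + 2·y_reactor time = 43.
This yields shadow prices y_labor = 7, y_reactor time = 4.
Δz = y_labor·Δb = 7 × (-6) = -42, so new z* = 843 − 42 = 801.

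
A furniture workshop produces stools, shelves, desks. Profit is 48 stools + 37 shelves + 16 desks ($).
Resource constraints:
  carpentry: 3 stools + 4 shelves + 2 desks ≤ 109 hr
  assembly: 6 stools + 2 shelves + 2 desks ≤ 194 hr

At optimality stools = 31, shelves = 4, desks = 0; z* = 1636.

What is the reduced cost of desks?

At the optimum: carpentry uses 109 of 109 (binding); assembly uses 194 of 194 (binding).
Dual feasibility on the basic columns requires 3·y_carpentry + 6·y_assembly = 48, 4·y_carpentry + 2·y_assembly = 37.
This yields shadow prices y_carpentry = 7, y_assembly = 4.5.
Reduced cost of desks: c₃ − yᵀa₃ = 16 − (7·2 + 4.5·2) = 16 − 23 = -7.

-7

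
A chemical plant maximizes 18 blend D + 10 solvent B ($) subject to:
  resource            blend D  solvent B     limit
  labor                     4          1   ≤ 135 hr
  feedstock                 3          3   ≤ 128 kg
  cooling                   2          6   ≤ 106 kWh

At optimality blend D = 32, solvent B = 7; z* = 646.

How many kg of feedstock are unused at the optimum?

feedstock used = 3·32 + 3·7 = 117; slack = 128 − 117 = 11.

11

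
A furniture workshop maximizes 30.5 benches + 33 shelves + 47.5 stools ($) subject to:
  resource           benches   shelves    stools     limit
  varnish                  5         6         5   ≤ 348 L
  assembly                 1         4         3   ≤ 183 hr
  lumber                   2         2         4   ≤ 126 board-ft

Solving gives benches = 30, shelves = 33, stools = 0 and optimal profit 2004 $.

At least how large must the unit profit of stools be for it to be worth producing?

At the optimum: varnish uses 348 of 348 (binding); assembly uses 162 of 183 (slack = 21); lumber uses 126 of 126 (binding).
Since assembly is not tight, its dual is 0.
The binding rows give the dual system: 5·y_varnish + 2·y_lumber = 30.5 and 6·y_varnish + 2·y_lumber = 33.
Solving: y_varnish = 2.5, y_lumber = 9.
stools enters the basis when its profit ≥ yᵀa₃ = 2.5·5 + 9·4 = 48.5.

48.5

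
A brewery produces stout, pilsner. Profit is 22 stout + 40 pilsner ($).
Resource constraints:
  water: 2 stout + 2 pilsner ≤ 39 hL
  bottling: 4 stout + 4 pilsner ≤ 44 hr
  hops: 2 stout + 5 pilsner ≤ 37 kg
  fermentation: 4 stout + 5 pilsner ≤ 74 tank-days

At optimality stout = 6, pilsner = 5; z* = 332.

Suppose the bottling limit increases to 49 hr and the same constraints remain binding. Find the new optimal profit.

344.5

Binding: bottling and hops. Non-binding: water (17 unused), fermentation (25 unused).
Slack constraints have shadow price 0 (complementary slackness).
From A_Bᵀ y = c: 4·y_bottling + 2·y_hops = 22; 4·y_bottling + 5·y_hops = 40.
→ y_bottling = 2.5 and y_hops = 6.
Δz = y_bottling·Δb = 2.5 × (5) = 12.5, so new z* = 332 + 12.5 = 344.5.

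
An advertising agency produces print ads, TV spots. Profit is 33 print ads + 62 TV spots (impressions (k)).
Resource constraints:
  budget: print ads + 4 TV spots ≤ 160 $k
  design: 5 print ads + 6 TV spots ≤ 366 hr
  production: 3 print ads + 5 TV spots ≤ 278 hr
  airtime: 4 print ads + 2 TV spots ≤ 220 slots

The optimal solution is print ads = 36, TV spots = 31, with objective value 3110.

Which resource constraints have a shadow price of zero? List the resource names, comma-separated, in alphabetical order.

airtime, production

budget: 160/160 (binding)
design: 366/366 (binding)
production: 263/278 (slack 15)
airtime: 206/220 (slack 14)
By complementary slackness, a constraint with positive slack has shadow price 0 → airtime, production.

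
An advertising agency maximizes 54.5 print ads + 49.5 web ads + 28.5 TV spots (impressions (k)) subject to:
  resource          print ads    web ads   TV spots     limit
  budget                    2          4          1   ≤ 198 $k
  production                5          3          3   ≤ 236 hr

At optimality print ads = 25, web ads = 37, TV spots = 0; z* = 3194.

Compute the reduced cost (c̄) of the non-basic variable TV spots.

-3

At the optimum: budget uses 198 of 198 (binding); production uses 236 of 236 (binding).
The binding rows give the dual system: 2·y_budget + 5·y_production = 54.5 and 4·y_budget + 3·y_production = 49.5.
Solving: y_budget = 6, y_production = 8.5.
Reduced cost of TV spots: c₃ − yᵀa₃ = 28.5 − (6·1 + 8.5·3) = 28.5 − 31.5 = -3.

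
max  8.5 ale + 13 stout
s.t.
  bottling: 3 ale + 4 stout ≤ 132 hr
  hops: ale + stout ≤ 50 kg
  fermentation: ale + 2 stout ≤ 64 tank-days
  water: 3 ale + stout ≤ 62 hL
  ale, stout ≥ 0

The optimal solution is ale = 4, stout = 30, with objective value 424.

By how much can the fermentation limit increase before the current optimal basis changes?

Binding constraints: bottling, fermentation. The basis is B = [[3,4],[1,2]] with det 2.
Per unit increase in fermentation, x* moves by d = (-2, 1.5).
The basis stays optimal until ale reaches 0; allowable increase = 2 tank-days.

2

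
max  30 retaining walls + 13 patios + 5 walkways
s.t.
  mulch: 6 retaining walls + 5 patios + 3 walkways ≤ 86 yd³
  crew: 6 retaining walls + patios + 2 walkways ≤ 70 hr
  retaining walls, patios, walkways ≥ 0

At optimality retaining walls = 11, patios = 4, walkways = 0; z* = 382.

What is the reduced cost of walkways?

At the optimum: mulch uses 86 of 86 (binding); crew uses 70 of 70 (binding).
The binding rows give the dual system: 6·y_mulch + 6·y_crew = 30 and 5·y_mulch + 1·y_crew = 13.
→ y_mulch = 2 and y_crew = 3.
Reduced cost of walkways: c₃ − yᵀa₃ = 5 − (2·3 + 3·2) = 5 − 12 = -7.

-7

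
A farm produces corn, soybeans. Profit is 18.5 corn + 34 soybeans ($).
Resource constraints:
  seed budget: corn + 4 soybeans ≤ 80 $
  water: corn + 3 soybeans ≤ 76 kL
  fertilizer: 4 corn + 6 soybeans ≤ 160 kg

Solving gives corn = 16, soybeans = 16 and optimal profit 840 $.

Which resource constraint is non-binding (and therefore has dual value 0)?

water

seed budget: 80/80 (binding)
water: 64/76 (slack 12)
fertilizer: 160/160 (binding)
By complementary slackness, a constraint with positive slack has shadow price 0 → water.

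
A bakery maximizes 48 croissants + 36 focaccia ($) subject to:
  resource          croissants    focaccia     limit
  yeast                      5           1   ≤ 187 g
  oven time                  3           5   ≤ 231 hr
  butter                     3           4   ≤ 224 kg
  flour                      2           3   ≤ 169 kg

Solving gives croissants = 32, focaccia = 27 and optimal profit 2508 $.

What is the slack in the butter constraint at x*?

20

butter used = 3·32 + 4·27 = 204; slack = 224 − 204 = 20.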